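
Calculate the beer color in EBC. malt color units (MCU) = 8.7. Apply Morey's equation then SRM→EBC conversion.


SRM = 1.4922·MCU^0.6859;  EBC = SRM·1.97
SRM = 1.4922·8.7^0.6859 = 6.5803
EBC = 6.5803·1.97

12.9631 EBC


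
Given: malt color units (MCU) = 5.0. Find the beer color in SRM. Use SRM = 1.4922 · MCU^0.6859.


SRM = 1.4922 · 5.0^0.6859

4.5004 SRM


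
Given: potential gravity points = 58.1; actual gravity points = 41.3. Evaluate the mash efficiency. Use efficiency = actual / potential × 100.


efficiency = 41.3 / 58.1 × 100

71.0843 %


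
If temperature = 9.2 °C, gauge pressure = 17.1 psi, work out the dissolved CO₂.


vols = (P + 14.695)·(0.01821 + 0.09011·e^(−0.04·T))
vols = (17.1 + 14.695)·(0.01821 + 0.09011·e^(−0.04·9.2))

2.5619 volumes


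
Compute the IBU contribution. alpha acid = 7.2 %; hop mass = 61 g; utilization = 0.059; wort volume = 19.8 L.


IBU = (α/100)·mass·U·1000 / V
IBU = (7.2/100)·61·0.059·1000 / 19.8

13.0873 IBU


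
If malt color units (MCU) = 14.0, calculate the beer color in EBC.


SRM = 1.4922·MCU^0.6859;  EBC = SRM·1.97
SRM = 1.4922·14.0^0.6859 = 9.1192
EBC = 9.1192·1.97

17.9648 EBC


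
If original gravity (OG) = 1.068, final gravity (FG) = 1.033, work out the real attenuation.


AA = (OG−FG)/(OG−1)·100;  RA = AA·0.8192
AA = (1.068 − 1.033)/(1.068 − 1)·100 = 51.4706
RA = 51.4706·0.8192

42.1647 %


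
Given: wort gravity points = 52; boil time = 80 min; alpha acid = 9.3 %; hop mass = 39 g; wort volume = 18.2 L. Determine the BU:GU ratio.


U = 1.65·0.000125^(GP/1000)·(1−e^(−0.04t))/4.15;  IBU = (α/100)·m·U·1000/V;  BU:GU = IBU/GP
U = 1.65·0.000125^(52/1000)·(1−e^(−0.04·80))/4.15 = 0.2390
IBU = (9.3/100)·39·0.2390·1000/18.2 = 47.6297
BU:GU = 47.6297/52

0.9160


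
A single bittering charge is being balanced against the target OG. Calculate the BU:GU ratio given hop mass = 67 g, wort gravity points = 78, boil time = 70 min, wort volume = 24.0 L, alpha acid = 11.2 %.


U = 1.65·0.000125^(GP/1000)·(1−e^(−0.04t))/4.15;  IBU = (α/100)·m·U·1000/V;  BU:GU = IBU/GP
U = 1.65·0.000125^(78/1000)·(1−e^(−0.04·70))/4.15 = 0.1852
IBU = (11.2/100)·67·0.1852·1000/24.0 = 57.9202
BU:GU = 57.9202/78

0.7426


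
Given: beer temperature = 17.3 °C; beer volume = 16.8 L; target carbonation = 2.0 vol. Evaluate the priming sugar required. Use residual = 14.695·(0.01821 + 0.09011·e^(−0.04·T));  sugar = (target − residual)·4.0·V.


residual = 14.695·(0.01821 + 0.09011·e^(−0.04·17.3)) = 0.9304
sugar = (2.0 − 0.9304)·4.0·16.8

71.8745 g


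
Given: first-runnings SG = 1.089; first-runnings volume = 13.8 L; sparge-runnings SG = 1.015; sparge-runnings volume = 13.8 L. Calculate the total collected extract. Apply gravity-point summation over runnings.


total = Σ (SG_i − 1)·1000·V_i
first = (1.089 − 1)·1000·13.8 = 1228.2000
sparge = (1.015 − 1)·1000·13.8 = 207.0000
total = 1228.2000 + 207.0000

1435.2000 gravity·L


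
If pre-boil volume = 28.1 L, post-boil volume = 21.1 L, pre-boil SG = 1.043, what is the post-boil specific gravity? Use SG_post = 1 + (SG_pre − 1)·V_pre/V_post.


pts_pre = (1.043 − 1)·1000 = 43.0000
pts_post = 43.0000·28.1/21.1 = 57.2654
SG_post = 1 + 57.2654/1000

1.0573


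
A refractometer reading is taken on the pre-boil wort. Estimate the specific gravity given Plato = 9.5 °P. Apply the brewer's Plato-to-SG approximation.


SG = 259/(259 − P)
SG = 259/(259 − 9.5)

1.0381


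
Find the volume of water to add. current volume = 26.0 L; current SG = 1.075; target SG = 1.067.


V_water = V·((SG_curr − 1)/(SG_target − 1) − 1)
V_water = 26.0·((1.075 − 1)/(1.067 − 1) − 1)

3.1045 L


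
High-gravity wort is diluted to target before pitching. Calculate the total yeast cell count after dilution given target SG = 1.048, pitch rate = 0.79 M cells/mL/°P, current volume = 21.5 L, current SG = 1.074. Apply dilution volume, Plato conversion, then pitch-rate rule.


V_w = V·((SG_c−1)/(SG_t−1)−1);  °P = 259 − 259/SG_t;  cells = rate·(V+V_w)·°P
V_w = 21.5·((1.074−1)/(1.048−1)−1) = 11.6458
V_final = 21.5 + 11.6458 = 33.1458
°P = 259 − 259/1.048 = 11.8626
cells = 0.79·33.1458·11.8626

310.6245 billion cells


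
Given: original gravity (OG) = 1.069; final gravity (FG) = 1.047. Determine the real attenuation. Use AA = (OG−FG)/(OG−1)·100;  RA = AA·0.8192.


AA = (1.069 − 1.047)/(1.069 − 1)·100 = 31.8841
RA = 31.8841·0.8192

26.1194 %


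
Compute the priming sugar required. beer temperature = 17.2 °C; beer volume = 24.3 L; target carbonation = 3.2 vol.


residual = 14.695·(0.01821 + 0.09011·e^(−0.04·T));  sugar = (target − residual)·4.0·V
residual = 14.695·(0.01821 + 0.09011·e^(−0.04·17.2)) = 0.9331
sugar = (3.2 − 0.9331)·4.0·24.3

220.3431 g


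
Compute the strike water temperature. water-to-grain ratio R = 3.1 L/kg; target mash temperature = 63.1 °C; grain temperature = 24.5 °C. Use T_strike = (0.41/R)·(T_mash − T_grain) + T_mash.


T_strike = (0.41/3.1)·(63.1 − 24.5) + 63.1

68.2052 °C


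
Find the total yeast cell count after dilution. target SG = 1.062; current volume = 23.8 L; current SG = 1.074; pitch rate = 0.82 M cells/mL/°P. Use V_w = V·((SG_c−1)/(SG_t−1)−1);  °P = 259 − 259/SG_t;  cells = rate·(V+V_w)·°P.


V_w = 23.8·((1.074−1)/(1.062−1)−1) = 4.6065
V_final = 23.8 + 4.6065 = 28.4065
°P = 259 − 259/1.062 = 15.1205
cells = 0.82·28.4065·15.1205

352.2068 billion cells


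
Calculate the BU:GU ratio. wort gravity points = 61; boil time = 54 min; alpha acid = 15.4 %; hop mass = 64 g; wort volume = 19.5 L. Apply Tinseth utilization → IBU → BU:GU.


U = 1.65·0.000125^(GP/1000)·(1−e^(−0.04t))/4.15;  IBU = (α/100)·m·U·1000/V;  BU:GU = IBU/GP
U = 1.65·0.000125^(61/1000)·(1−e^(−0.04·54))/4.15 = 0.2033
IBU = (15.4/100)·64·0.2033·1000/19.5 = 102.7536
BU:GU = 102.7536/61

1.6845


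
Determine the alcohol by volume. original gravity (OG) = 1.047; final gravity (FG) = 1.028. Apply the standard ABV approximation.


ABV = (OG − FG) · 131.25
ABV = (1.047 − 1.028) · 131.25

2.4937 % ABV


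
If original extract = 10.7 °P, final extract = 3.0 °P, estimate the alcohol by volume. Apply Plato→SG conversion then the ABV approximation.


SG = 259/(259 − P);  ABV = (OG − FG)·131.25
OG = 259/(259 − 10.7) = 1.0431
FG = 259/(259 − 3.0) = 1.0117
ABV = (1.0431 − 1.0117)·131.25

4.1179 % ABV


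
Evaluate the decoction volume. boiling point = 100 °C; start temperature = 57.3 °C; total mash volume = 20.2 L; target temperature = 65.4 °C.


V_dec = V_total·(T_target − T_start)/(T_boil − T_start)
V_dec = 20.2·(65.4 − 57.3)/(100 − 57.3)

3.8319 L


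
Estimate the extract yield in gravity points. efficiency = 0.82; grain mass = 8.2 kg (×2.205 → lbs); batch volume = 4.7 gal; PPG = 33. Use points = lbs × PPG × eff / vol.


lbs = 8.2 × 2.205 = 18.0810
points = 18.0810 × 33 × 0.82 / 4.7

104.1004 points


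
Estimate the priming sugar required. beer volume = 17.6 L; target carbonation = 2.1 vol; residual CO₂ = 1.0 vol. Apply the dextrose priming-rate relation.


sugar = (target − residual)·4.0·V
sugar = (2.1 − 1.0)·4.0·17.6

77.4400 g


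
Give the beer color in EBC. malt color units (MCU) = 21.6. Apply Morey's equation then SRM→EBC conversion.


SRM = 1.4922·MCU^0.6859;  EBC = SRM·1.97
SRM = 1.4922·21.6^0.6859 = 12.2780
EBC = 12.2780·1.97

24.1877 EBC


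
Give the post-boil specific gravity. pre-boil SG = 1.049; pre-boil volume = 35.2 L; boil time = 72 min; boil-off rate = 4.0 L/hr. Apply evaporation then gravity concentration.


V_post = V_pre − rate·(t/60);  SG_post = 1 + (SG_pre−1)·V_pre/V_post
V_post = 35.2 − 4.0·(72/60) = 30.4000
SG_post = 1 + (1.049 − 1)·35.2/30.4000

1.0567


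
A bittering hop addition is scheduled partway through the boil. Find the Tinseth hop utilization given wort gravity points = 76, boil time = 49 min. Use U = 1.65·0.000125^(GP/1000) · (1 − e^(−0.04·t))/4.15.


bigness = 1.65·0.000125^(76/1000) = 0.8334
boil_factor = (1 − e^(−0.04·49))/4.15 = 0.2070
U = 0.8334 · 0.2070

0.1725


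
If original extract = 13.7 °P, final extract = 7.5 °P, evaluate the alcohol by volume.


SG = 259/(259 − P);  ABV = (OG − FG)·131.25
OG = 259/(259 − 13.7) = 1.0558
FG = 259/(259 − 7.5) = 1.0298
ABV = (1.0558 − 1.0298)·131.25

3.4163 % ABV


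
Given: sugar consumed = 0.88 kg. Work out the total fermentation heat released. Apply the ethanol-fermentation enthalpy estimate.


Q = m_sugar · 590 kJ/kg
Q = 0.88 · 590

519.2000 kJ


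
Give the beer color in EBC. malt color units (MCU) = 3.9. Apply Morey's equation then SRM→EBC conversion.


SRM = 1.4922·MCU^0.6859;  EBC = SRM·1.97
SRM = 1.4922·3.9^0.6859 = 3.7952
EBC = 3.7952·1.97

7.4766 EBC


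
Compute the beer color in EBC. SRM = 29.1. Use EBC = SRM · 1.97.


EBC = 29.1 · 1.97

57.3270 EBC


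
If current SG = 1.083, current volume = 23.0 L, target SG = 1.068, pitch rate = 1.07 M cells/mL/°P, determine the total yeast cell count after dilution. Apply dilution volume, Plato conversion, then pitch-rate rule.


V_w = V·((SG_c−1)/(SG_t−1)−1);  °P = 259 − 259/SG_t;  cells = rate·(V+V_w)·°P
V_w = 23.0·((1.083−1)/(1.068−1)−1) = 5.0735
V_final = 23.0 + 5.0735 = 28.0735
°P = 259 − 259/1.068 = 16.4906
cells = 1.07·28.0735·16.4906

495.3569 billion cells


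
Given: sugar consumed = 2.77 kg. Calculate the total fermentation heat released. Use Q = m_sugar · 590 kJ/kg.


Q = 2.77 · 590

1634.3000 kJ


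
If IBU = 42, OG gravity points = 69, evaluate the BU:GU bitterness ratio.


BU:GU = IBU / OG_points
BU:GU = 42 / 69

0.6087


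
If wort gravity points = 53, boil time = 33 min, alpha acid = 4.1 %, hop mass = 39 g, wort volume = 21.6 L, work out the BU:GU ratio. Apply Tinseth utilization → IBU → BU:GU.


U = 1.65·0.000125^(GP/1000)·(1−e^(−0.04t))/4.15;  IBU = (α/100)·m·U·1000/V;  BU:GU = IBU/GP
U = 1.65·0.000125^(53/1000)·(1−e^(−0.04·33))/4.15 = 0.1810
IBU = (4.1/100)·39·0.1810·1000/21.6 = 13.3965
BU:GU = 13.3965/53

0.2528


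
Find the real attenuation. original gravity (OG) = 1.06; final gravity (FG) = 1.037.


AA = (OG−FG)/(OG−1)·100;  RA = AA·0.8192
AA = (1.06 − 1.037)/(1.06 − 1)·100 = 38.3333
RA = 38.3333·0.8192

31.4027 %


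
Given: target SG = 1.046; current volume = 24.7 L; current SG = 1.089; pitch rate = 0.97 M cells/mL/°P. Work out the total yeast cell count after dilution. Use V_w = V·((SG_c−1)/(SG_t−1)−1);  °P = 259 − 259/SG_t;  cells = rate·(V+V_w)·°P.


V_w = 24.7·((1.089−1)/(1.046−1)−1) = 23.0891
V_final = 24.7 + 23.0891 = 47.7891
°P = 259 − 259/1.046 = 11.3901
cells = 0.97·47.7891·11.3901

527.9913 billion cells


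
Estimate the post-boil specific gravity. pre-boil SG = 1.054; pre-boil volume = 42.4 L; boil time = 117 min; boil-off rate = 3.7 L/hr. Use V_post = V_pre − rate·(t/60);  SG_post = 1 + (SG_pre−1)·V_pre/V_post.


V_post = 42.4 − 3.7·(117/60) = 35.1850
SG_post = 1 + (1.054 − 1)·42.4/35.1850

1.0651


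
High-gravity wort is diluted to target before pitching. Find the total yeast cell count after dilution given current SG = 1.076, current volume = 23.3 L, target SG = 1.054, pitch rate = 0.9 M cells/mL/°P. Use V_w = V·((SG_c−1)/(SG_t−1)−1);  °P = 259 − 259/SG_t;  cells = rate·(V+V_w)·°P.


V_w = 23.3·((1.076−1)/(1.054−1)−1) = 9.4926
V_final = 23.3 + 9.4926 = 32.7926
°P = 259 − 259/1.054 = 13.2694
cells = 0.9·32.7926·13.2694

391.6257 billion cells


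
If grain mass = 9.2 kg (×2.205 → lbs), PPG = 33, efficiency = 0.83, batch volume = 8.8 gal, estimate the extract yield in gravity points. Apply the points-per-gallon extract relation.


points = lbs × PPG × eff / vol
lbs = 9.2 × 2.205 = 20.2860
points = 20.2860 × 33 × 0.83 / 8.8

63.1402 points


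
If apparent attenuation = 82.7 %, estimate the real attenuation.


RA = AA · 0.8192
RA = 82.7 · 0.8192

67.7478 %


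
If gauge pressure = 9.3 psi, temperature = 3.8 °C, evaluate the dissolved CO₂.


vols = (P + 14.695)·(0.01821 + 0.09011·e^(−0.04·T))
vols = (9.3 + 14.695)·(0.01821 + 0.09011·e^(−0.04·3.8))

2.2942 volumes


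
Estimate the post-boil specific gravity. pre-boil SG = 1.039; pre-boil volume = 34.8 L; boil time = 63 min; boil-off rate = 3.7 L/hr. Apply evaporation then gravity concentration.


V_post = V_pre − rate·(t/60);  SG_post = 1 + (SG_pre−1)·V_pre/V_post
V_post = 34.8 − 3.7·(63/60) = 30.9150
SG_post = 1 + (1.039 − 1)·34.8/30.9150

1.0439


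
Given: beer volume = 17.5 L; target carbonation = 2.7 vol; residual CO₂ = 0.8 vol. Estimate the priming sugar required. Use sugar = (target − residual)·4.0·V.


sugar = (2.7 − 0.8)·4.0·17.5

133.0000 g


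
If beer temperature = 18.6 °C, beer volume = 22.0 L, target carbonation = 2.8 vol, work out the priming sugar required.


residual = 14.695·(0.01821 + 0.09011·e^(−0.04·T));  sugar = (target − residual)·4.0·V
residual = 14.695·(0.01821 + 0.09011·e^(−0.04·18.6)) = 0.8969
sugar = (2.8 − 0.8969)·4.0·22.0

167.4770 g


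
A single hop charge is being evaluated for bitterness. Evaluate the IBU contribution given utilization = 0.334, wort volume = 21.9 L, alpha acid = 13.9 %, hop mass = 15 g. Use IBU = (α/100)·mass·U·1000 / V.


IBU = (13.9/100)·15·0.334·1000 / 21.9

31.7986 IBU


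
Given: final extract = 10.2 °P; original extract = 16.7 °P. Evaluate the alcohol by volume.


SG = 259/(259 − P);  ABV = (OG − FG)·131.25
OG = 259/(259 − 16.7) = 1.0689
FG = 259/(259 − 10.2) = 1.0410
ABV = (1.0689 − 1.0410)·131.25

3.6653 % ABV


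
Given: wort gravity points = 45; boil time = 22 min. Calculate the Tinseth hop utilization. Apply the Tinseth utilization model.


U = 1.65·0.000125^(GP/1000) · (1 − e^(−0.04·t))/4.15
bigness = 1.65·0.000125^(45/1000) = 1.1011
boil_factor = (1 − e^(−0.04·22))/4.15 = 0.1410
U = 1.1011 · 0.1410

0.1553


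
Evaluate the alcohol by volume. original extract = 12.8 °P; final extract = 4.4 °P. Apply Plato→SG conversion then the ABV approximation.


SG = 259/(259 − P);  ABV = (OG − FG)·131.25
OG = 259/(259 − 12.8) = 1.0520
FG = 259/(259 − 4.4) = 1.0173
ABV = (1.0520 − 1.0173)·131.25

4.5555 % ABV


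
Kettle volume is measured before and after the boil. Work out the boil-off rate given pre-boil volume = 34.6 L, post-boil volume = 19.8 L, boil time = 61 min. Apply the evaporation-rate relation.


rate = (V_pre − V_post) / (t_min/60)
rate = (34.6 − 19.8) / (61/60)

14.5574 L/hr


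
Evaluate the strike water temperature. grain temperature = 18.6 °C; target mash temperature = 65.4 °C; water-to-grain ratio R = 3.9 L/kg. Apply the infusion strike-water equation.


T_strike = (0.41/R)·(T_mash − T_grain) + T_mash
T_strike = (0.41/3.9)·(65.4 − 18.6) + 65.4

70.3200 °C


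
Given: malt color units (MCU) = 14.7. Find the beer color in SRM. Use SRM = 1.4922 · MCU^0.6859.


SRM = 1.4922 · 14.7^0.6859

9.4295 SRM


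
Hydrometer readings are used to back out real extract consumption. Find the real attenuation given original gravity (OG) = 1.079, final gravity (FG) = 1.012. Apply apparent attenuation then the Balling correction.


AA = (OG−FG)/(OG−1)·100;  RA = AA·0.8192
AA = (1.079 − 1.012)/(1.079 − 1)·100 = 84.8101
RA = 84.8101·0.8192

69.4765 %


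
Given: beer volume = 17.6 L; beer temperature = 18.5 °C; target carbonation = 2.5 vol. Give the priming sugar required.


residual = 14.695·(0.01821 + 0.09011·e^(−0.04·T));  sugar = (target − residual)·4.0·V
residual = 14.695·(0.01821 + 0.09011·e^(−0.04·18.5)) = 0.8994
sugar = (2.5 − 0.8994)·4.0·17.6

112.6841 g


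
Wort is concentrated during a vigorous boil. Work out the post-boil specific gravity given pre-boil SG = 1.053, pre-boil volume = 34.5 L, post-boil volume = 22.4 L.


SG_post = 1 + (SG_pre − 1)·V_pre/V_post
pts_pre = (1.053 − 1)·1000 = 53.0000
pts_post = 53.0000·34.5/22.4 = 81.6295
SG_post = 1 + 81.6295/1000

1.0816


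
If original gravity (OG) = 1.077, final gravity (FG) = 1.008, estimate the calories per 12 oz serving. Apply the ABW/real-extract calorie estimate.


ABW = (OG−FG)·131.25·0.79/FG;  °P = 259 − 259/SG (for OG→OE and FG→AE);  RE = 0.1808·OE + 0.8192·AE;  Cal = (6.9·ABW + 4·(RE−0.1))·FG·3.55
ABW = (1.077 − 1.008)·131.25·0.79/1.008 = 7.0977
OE = 259 − 259/1.077 = 18.5172 °P
AE = 259 − 259/1.008 = 2.0556 °P
RE = 0.1808·18.5172 + 0.8192·2.0556 = 5.0318 °P
Cal = (6.9·7.0977 + 4·(5.0318−0.1))·1.008·3.55

245.8400 kcal


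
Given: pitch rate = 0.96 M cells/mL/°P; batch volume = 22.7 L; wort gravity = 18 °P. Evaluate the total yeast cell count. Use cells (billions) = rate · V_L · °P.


cells = 0.96 · 22.7 · 18

392.2560 billion cells


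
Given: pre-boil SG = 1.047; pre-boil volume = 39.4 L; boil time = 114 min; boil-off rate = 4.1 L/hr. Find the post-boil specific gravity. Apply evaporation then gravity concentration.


V_post = V_pre − rate·(t/60);  SG_post = 1 + (SG_pre−1)·V_pre/V_post
V_post = 39.4 − 4.1·(114/60) = 31.6100
SG_post = 1 + (1.047 − 1)·39.4/31.6100

1.0586


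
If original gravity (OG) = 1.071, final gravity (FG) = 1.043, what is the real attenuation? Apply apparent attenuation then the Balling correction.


AA = (OG−FG)/(OG−1)·100;  RA = AA·0.8192
AA = (1.071 − 1.043)/(1.071 − 1)·100 = 39.4366
RA = 39.4366·0.8192

32.3065 %


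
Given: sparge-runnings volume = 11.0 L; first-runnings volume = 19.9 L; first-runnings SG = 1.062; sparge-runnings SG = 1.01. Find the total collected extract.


total = Σ (SG_i − 1)·1000·V_i
first = (1.062 − 1)·1000·19.9 = 1233.8000
sparge = (1.01 − 1)·1000·11.0 = 110.0000
total = 1233.8000 + 110.0000

1343.8000 gravity·L


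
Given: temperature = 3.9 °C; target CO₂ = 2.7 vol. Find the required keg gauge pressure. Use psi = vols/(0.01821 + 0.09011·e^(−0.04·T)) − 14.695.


psi = 2.7/(0.01821 + 0.09011·e^(−0.04·3.9)) − 14.695

13.6353 psi


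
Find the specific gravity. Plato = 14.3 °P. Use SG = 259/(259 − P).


SG = 259/(259 − 14.3)

1.0584


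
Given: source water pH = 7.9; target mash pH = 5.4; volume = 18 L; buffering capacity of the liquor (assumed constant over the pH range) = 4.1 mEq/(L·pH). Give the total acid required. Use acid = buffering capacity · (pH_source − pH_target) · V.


acid = 4.1 · (7.9 − 5.4) · 18

184.5000 mEq


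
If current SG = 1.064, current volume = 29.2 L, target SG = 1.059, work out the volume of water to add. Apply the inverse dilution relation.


V_water = V·((SG_curr − 1)/(SG_target − 1) − 1)
V_water = 29.2·((1.064 − 1)/(1.059 − 1) − 1)

2.4746 L


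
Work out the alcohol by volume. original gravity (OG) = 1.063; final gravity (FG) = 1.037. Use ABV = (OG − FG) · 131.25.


ABV = (1.063 − 1.037) · 131.25

3.4125 % ABV


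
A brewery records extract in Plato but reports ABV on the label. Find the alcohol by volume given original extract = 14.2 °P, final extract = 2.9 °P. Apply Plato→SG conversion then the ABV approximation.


SG = 259/(259 − P);  ABV = (OG − FG)·131.25
OG = 259/(259 − 14.2) = 1.0580
FG = 259/(259 − 2.9) = 1.0113
ABV = (1.0580 − 1.0113)·131.25

6.1271 % ABV


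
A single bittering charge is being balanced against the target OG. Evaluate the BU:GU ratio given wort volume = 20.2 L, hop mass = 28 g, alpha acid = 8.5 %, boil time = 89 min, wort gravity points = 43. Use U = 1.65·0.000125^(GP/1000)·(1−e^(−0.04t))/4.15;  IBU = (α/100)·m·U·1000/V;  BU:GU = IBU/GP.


U = 1.65·0.000125^(43/1000)·(1−e^(−0.04·89))/4.15 = 0.2625
IBU = (8.5/100)·28·0.2625·1000/20.2 = 30.9242
BU:GU = 30.9242/43

0.7192


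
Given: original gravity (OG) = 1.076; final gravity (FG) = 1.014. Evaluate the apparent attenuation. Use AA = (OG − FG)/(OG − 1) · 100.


AA = (1.076 − 1.014)/(1.076 − 1) · 100

81.5789 %


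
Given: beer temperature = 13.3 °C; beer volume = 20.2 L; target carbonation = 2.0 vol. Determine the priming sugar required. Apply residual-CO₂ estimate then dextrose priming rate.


residual = 14.695·(0.01821 + 0.09011·e^(−0.04·T));  sugar = (target − residual)·4.0·V
residual = 14.695·(0.01821 + 0.09011·e^(−0.04·13.3)) = 1.0454
sugar = (2.0 − 1.0454)·4.0·20.2

77.1277 g


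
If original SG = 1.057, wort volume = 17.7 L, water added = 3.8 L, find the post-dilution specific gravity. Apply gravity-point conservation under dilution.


SG_new = 1 + (SG_old − 1)·V_old/(V_old + V_water)
pts = (1.057 − 1)·1000·17.7/(17.7 + 3.8) = 46.9256
SG_new = 1 + 46.9256/1000

1.0469


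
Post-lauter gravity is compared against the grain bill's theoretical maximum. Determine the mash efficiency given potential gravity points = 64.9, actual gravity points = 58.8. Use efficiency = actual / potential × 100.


efficiency = 58.8 / 64.9 × 100

90.6009 %


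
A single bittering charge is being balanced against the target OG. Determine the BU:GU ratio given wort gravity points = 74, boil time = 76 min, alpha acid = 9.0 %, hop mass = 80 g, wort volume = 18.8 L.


U = 1.65·0.000125^(GP/1000)·(1−e^(−0.04t))/4.15;  IBU = (α/100)·m·U·1000/V;  BU:GU = IBU/GP
U = 1.65·0.000125^(74/1000)·(1−e^(−0.04·76))/4.15 = 0.1947
IBU = (9.0/100)·80·0.1947·1000/18.8 = 74.5580
BU:GU = 74.5580/74

1.0075


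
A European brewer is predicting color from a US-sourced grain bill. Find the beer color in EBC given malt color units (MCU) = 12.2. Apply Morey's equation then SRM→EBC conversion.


SRM = 1.4922·MCU^0.6859;  EBC = SRM·1.97
SRM = 1.4922·12.2^0.6859 = 8.2978
EBC = 8.2978·1.97

16.3466 EBC


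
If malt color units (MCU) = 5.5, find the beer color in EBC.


SRM = 1.4922·MCU^0.6859;  EBC = SRM·1.97
SRM = 1.4922·5.5^0.6859 = 4.8044
EBC = 4.8044·1.97

9.4647 EBC


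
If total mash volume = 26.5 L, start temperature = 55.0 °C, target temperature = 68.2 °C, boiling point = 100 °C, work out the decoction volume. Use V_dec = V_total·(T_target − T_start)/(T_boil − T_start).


V_dec = 26.5·(68.2 − 55.0)/(100 − 55.0)

7.7733 L


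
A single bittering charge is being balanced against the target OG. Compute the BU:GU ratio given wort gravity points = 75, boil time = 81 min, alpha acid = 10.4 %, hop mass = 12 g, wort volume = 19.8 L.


U = 1.65·0.000125^(GP/1000)·(1−e^(−0.04t))/4.15;  IBU = (α/100)·m·U·1000/V;  BU:GU = IBU/GP
U = 1.65·0.000125^(75/1000)·(1−e^(−0.04·81))/4.15 = 0.1947
IBU = (10.4/100)·12·0.1947·1000/19.8 = 12.2716
BU:GU = 12.2716/75

0.1636


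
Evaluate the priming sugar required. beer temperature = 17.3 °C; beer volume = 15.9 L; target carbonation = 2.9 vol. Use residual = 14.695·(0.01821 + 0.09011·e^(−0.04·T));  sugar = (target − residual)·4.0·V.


residual = 14.695·(0.01821 + 0.09011·e^(−0.04·17.3)) = 0.9304
sugar = (2.9 − 0.9304)·4.0·15.9

125.2641 g


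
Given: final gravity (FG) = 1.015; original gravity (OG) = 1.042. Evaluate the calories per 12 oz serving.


ABW = (OG−FG)·131.25·0.79/FG;  °P = 259 − 259/SG (for OG→OE and FG→AE);  RE = 0.1808·OE + 0.8192·AE;  Cal = (6.9·ABW + 4·(RE−0.1))·FG·3.55
ABW = (1.042 − 1.015)·131.25·0.79/1.015 = 2.7582
OE = 259 − 259/1.042 = 10.4395 °P
AE = 259 − 259/1.015 = 3.8276 °P
RE = 0.1808·10.4395 + 0.8192·3.8276 = 5.0230 °P
Cal = (6.9·2.7582 + 4·(5.0230−0.1))·1.015·3.55

139.5309 kcal


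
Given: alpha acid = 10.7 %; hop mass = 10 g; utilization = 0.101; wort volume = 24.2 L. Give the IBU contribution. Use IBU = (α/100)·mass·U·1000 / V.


IBU = (10.7/100)·10·0.101·1000 / 24.2

4.4657 IBU


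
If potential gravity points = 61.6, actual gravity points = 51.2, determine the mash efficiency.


efficiency = actual / potential × 100
efficiency = 51.2 / 61.6 × 100

83.1169 %


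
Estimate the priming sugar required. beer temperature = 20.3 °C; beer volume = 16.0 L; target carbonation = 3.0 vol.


residual = 14.695·(0.01821 + 0.09011·e^(−0.04·T));  sugar = (target − residual)·4.0·V
residual = 14.695·(0.01821 + 0.09011·e^(−0.04·20.3)) = 0.8555
sugar = (3.0 − 0.8555)·4.0·16.0

137.2490 g


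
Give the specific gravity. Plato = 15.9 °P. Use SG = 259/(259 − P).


SG = 259/(259 − 15.9)

1.0654


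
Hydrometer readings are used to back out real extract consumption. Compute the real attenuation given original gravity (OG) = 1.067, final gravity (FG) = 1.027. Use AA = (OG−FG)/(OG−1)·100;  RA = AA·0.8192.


AA = (1.067 − 1.027)/(1.067 − 1)·100 = 59.7015
RA = 59.7015·0.8192

48.9075 %


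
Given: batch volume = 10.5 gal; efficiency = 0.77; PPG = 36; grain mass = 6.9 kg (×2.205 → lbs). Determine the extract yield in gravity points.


points = lbs × PPG × eff / vol
lbs = 6.9 × 2.205 = 15.2145
points = 15.2145 × 36 × 0.77 / 10.5

40.1663 points


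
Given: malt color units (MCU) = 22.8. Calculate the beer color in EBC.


SRM = 1.4922·MCU^0.6859;  EBC = SRM·1.97
SRM = 1.4922·22.8^0.6859 = 12.7419
EBC = 12.7419·1.97

25.1016 EBC


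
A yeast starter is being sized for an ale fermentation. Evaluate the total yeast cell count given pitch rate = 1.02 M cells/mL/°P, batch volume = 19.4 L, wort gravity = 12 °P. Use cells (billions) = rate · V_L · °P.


cells = 1.02 · 19.4 · 12

237.4560 billion cells


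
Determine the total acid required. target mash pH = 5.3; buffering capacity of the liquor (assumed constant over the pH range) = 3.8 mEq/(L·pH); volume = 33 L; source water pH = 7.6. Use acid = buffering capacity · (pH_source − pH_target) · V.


acid = 3.8 · (7.6 − 5.3) · 33

288.4200 mEq


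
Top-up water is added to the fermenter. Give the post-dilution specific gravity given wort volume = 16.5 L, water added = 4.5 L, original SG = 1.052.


SG_new = 1 + (SG_old − 1)·V_old/(V_old + V_water)
pts = (1.052 − 1)·1000·16.5/(16.5 + 4.5) = 40.8571
SG_new = 1 + 40.8571/1000

1.0409


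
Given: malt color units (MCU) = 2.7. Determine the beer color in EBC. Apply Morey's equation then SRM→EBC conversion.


SRM = 1.4922·MCU^0.6859;  EBC = SRM·1.97
SRM = 1.4922·2.7^0.6859 = 2.9492
EBC = 2.9492·1.97

5.8099 EBC


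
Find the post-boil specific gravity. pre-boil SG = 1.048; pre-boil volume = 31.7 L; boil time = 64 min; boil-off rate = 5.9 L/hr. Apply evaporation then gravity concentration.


V_post = V_pre − rate·(t/60);  SG_post = 1 + (SG_pre−1)·V_pre/V_post
V_post = 31.7 − 5.9·(64/60) = 25.4067
SG_post = 1 + (1.048 − 1)·31.7/25.4067

1.0599


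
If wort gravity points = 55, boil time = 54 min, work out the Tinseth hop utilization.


U = 1.65·0.000125^(GP/1000) · (1 − e^(−0.04·t))/4.15
bigness = 1.65·0.000125^(55/1000) = 1.0065
boil_factor = (1 − e^(−0.04·54))/4.15 = 0.2132
U = 1.0065 · 0.2132

0.2146


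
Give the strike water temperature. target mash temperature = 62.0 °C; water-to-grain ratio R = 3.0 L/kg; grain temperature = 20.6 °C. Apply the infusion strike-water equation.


T_strike = (0.41/R)·(T_mash − T_grain) + T_mash
T_strike = (0.41/3.0)·(62.0 − 20.6) + 62.0

67.6580 °C


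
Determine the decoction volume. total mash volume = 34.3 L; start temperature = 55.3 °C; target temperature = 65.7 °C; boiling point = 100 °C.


V_dec = V_total·(T_target − T_start)/(T_boil − T_start)
V_dec = 34.3·(65.7 − 55.3)/(100 − 55.3)

7.9803 L


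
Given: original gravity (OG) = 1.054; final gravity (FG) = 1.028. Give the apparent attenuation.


AA = (OG − FG)/(OG − 1) · 100
AA = (1.054 − 1.028)/(1.054 − 1) · 100

48.1481 %


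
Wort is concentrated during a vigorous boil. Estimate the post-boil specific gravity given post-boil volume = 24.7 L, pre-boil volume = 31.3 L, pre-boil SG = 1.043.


SG_post = 1 + (SG_pre − 1)·V_pre/V_post
pts_pre = (1.043 − 1)·1000 = 43.0000
pts_post = 43.0000·31.3/24.7 = 54.4899
SG_post = 1 + 54.4899/1000

1.0545


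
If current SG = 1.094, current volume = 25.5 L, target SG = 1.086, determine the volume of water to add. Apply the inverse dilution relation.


V_water = V·((SG_curr − 1)/(SG_target − 1) − 1)
V_water = 25.5·((1.094 − 1)/(1.086 − 1) − 1)

2.3721 L


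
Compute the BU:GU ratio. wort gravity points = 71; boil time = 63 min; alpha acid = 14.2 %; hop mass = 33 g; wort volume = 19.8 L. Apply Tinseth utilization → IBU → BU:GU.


U = 1.65·0.000125^(GP/1000)·(1−e^(−0.04t))/4.15;  IBU = (α/100)·m·U·1000/V;  BU:GU = IBU/GP
U = 1.65·0.000125^(71/1000)·(1−e^(−0.04·63))/4.15 = 0.1931
IBU = (14.2/100)·33·0.1931·1000/19.8 = 45.7114
BU:GU = 45.7114/71

0.6438


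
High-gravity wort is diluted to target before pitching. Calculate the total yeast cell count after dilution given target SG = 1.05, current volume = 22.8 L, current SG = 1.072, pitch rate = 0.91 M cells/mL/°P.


V_w = V·((SG_c−1)/(SG_t−1)−1);  °P = 259 − 259/SG_t;  cells = rate·(V+V_w)·°P
V_w = 22.8·((1.072−1)/(1.05−1)−1) = 10.0320
V_final = 22.8 + 10.0320 = 32.8320
°P = 259 − 259/1.05 = 12.3333
cells = 0.91·32.8320·12.3333

368.4845 billion cells


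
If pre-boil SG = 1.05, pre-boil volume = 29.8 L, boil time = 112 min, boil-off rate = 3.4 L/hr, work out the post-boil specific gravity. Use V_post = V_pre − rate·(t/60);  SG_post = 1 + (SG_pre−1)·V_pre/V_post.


V_post = 29.8 − 3.4·(112/60) = 23.4533
SG_post = 1 + (1.05 − 1)·29.8/23.4533

1.0635


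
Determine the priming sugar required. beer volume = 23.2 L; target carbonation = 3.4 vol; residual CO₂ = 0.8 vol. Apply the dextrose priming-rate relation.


sugar = (target − residual)·4.0·V
sugar = (3.4 − 0.8)·4.0·23.2

241.2800 g


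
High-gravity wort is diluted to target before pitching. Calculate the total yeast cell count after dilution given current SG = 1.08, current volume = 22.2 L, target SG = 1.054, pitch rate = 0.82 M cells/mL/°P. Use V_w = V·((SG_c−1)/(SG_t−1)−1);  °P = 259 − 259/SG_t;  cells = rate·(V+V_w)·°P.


V_w = 22.2·((1.08−1)/(1.054−1)−1) = 10.6889
V_final = 22.2 + 10.6889 = 32.8889
°P = 259 − 259/1.054 = 13.2694
cells = 0.82·32.8889·13.2694

357.8623 billion cells


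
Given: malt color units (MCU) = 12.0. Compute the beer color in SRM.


SRM = 1.4922 · MCU^0.6859
SRM = 1.4922 · 12.0^0.6859

8.2042 SRM


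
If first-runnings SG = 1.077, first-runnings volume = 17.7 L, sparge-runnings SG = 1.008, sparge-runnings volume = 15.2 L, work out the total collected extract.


total = Σ (SG_i − 1)·1000·V_i
first = (1.077 − 1)·1000·17.7 = 1362.9000
sparge = (1.008 − 1)·1000·15.2 = 121.6000
total = 1362.9000 + 121.6000

1484.5000 gravity·L


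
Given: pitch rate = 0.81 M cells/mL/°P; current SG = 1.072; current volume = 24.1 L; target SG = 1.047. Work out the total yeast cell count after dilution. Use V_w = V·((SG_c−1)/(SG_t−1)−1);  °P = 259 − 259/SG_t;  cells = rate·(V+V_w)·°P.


V_w = 24.1·((1.072−1)/(1.047−1)−1) = 12.8191
V_final = 24.1 + 12.8191 = 36.9191
°P = 259 − 259/1.047 = 11.6266
cells = 0.81·36.9191·11.6266

347.6863 billion cells


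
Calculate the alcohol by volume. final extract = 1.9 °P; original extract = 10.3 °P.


SG = 259/(259 − P);  ABV = (OG − FG)·131.25
OG = 259/(259 − 10.3) = 1.0414
FG = 259/(259 − 1.9) = 1.0074
ABV = (1.0414 − 1.0074)·131.25

4.4658 % ABV


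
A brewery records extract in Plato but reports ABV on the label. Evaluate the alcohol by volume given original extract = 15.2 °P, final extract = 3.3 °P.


SG = 259/(259 − P);  ABV = (OG − FG)·131.25
OG = 259/(259 − 15.2) = 1.0623
FG = 259/(259 − 3.3) = 1.0129
ABV = (1.0623 − 1.0129)·131.25

6.4891 % ABV


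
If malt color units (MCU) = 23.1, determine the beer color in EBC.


SRM = 1.4922·MCU^0.6859;  EBC = SRM·1.97
SRM = 1.4922·23.1^0.6859 = 12.8567
EBC = 12.8567·1.97

25.3276 EBC


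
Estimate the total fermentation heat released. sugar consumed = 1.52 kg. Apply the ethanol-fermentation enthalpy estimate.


Q = m_sugar · 590 kJ/kg
Q = 1.52 · 590

896.8000 kJ


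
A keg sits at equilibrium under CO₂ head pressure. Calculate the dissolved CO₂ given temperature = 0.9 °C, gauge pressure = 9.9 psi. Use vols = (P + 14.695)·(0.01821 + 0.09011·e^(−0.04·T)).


vols = (9.9 + 14.695)·(0.01821 + 0.09011·e^(−0.04·0.9))

2.5858 volumes


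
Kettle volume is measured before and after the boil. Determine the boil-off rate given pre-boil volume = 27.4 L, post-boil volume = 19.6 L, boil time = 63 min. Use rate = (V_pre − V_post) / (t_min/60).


rate = (27.4 − 19.6) / (63/60)

7.4286 L/hr


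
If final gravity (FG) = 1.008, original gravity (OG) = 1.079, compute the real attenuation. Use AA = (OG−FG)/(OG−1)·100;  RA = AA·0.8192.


AA = (1.079 − 1.008)/(1.079 − 1)·100 = 89.8734
RA = 89.8734·0.8192

73.6243 %


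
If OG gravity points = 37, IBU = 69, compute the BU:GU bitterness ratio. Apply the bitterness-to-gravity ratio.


BU:GU = IBU / OG_points
BU:GU = 69 / 37

1.8649


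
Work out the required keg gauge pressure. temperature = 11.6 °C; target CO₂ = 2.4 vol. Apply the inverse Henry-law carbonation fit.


psi = vols/(0.01821 + 0.09011·e^(−0.04·T)) − 14.695
psi = 2.4/(0.01821 + 0.09011·e^(−0.04·11.6)) − 14.695

17.3615 psi


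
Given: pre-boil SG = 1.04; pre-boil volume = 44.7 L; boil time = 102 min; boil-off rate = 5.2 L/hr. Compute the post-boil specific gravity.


V_post = V_pre − rate·(t/60);  SG_post = 1 + (SG_pre−1)·V_pre/V_post
V_post = 44.7 − 5.2·(102/60) = 35.8600
SG_post = 1 + (1.04 − 1)·44.7/35.8600

1.0499


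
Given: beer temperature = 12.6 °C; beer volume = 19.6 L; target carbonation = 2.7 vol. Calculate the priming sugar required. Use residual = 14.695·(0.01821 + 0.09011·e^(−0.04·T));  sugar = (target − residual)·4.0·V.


residual = 14.695·(0.01821 + 0.09011·e^(−0.04·12.6)) = 1.0675
sugar = (2.7 − 1.0675)·4.0·19.6

127.9851 g


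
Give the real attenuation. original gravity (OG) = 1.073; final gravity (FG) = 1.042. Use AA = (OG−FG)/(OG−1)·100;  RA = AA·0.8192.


AA = (1.073 − 1.042)/(1.073 − 1)·100 = 42.4658
RA = 42.4658·0.8192

34.7879 %


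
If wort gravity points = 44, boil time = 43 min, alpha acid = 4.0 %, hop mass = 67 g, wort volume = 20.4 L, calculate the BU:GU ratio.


U = 1.65·0.000125^(GP/1000)·(1−e^(−0.04t))/4.15;  IBU = (α/100)·m·U·1000/V;  BU:GU = IBU/GP
U = 1.65·0.000125^(44/1000)·(1−e^(−0.04·43))/4.15 = 0.2198
IBU = (4.0/100)·67·0.2198·1000/20.4 = 28.8744
BU:GU = 28.8744/44

0.6562


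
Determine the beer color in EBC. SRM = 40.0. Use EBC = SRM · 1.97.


EBC = 40.0 · 1.97

78.8000 EBC


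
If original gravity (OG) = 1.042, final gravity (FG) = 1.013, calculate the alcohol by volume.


ABV = (OG − FG) · 131.25
ABV = (1.042 − 1.013) · 131.25

3.8063 % ABV


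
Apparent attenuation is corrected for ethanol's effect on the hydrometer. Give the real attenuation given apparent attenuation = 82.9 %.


RA = AA · 0.8192
RA = 82.9 · 0.8192

67.9117 %


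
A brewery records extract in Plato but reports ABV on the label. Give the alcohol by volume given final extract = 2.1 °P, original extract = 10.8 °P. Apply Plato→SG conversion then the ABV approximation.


SG = 259/(259 − P);  ABV = (OG − FG)·131.25
OG = 259/(259 − 10.8) = 1.0435
FG = 259/(259 − 2.1) = 1.0082
ABV = (1.0435 − 1.0082)·131.25

4.6382 % ABV


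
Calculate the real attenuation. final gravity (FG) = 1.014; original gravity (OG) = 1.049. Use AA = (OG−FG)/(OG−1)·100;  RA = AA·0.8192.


AA = (1.049 − 1.014)/(1.049 − 1)·100 = 71.4286
RA = 71.4286·0.8192

58.5143 %


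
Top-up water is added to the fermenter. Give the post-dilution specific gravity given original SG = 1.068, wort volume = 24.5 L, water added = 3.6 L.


SG_new = 1 + (SG_old − 1)·V_old/(V_old + V_water)
pts = (1.068 − 1)·1000·24.5/(24.5 + 3.6) = 59.2883
SG_new = 1 + 59.2883/1000

1.0593


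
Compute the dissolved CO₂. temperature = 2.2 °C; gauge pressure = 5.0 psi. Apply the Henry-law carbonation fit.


vols = (P + 14.695)·(0.01821 + 0.09011·e^(−0.04·T))
vols = (5.0 + 14.695)·(0.01821 + 0.09011·e^(−0.04·2.2))

1.9839 volumes


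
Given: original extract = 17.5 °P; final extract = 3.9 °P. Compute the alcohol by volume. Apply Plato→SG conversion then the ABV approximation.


SG = 259/(259 − P);  ABV = (OG − FG)·131.25
OG = 259/(259 − 17.5) = 1.0725
FG = 259/(259 − 3.9) = 1.0153
ABV = (1.0725 − 1.0153)·131.25

7.5043 % ABV


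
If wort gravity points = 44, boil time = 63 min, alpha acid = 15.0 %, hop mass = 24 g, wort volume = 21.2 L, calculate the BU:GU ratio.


U = 1.65·0.000125^(GP/1000)·(1−e^(−0.04t))/4.15;  IBU = (α/100)·m·U·1000/V;  BU:GU = IBU/GP
U = 1.65·0.000125^(44/1000)·(1−e^(−0.04·63))/4.15 = 0.2462
IBU = (15.0/100)·24·0.2462·1000/21.2 = 41.8059
BU:GU = 41.8059/44

0.9501


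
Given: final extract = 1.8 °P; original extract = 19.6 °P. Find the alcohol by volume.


SG = 259/(259 − P);  ABV = (OG − FG)·131.25
OG = 259/(259 − 19.6) = 1.0819
FG = 259/(259 − 1.8) = 1.0070
ABV = (1.0819 − 1.0070)·131.25

9.8271 % ABV


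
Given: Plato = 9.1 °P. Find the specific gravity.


SG = 259/(259 − P)
SG = 259/(259 − 9.1)

1.0364


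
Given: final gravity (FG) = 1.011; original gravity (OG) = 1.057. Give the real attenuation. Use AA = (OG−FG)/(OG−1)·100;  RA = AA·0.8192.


AA = (1.057 − 1.011)/(1.057 − 1)·100 = 80.7018
RA = 80.7018·0.8192

66.1109 %


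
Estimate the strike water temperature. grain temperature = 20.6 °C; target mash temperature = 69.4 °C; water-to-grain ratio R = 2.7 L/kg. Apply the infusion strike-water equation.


T_strike = (0.41/R)·(T_mash − T_grain) + T_mash
T_strike = (0.41/2.7)·(69.4 − 20.6) + 69.4

76.8104 °C


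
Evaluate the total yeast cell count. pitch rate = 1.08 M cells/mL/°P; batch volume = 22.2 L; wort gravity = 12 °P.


cells (billions) = rate · V_L · °P
cells = 1.08 · 22.2 · 12

287.7120 billion cells


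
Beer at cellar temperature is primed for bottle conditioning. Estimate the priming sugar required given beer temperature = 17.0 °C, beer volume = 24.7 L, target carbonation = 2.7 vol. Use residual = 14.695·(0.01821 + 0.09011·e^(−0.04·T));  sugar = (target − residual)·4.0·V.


residual = 14.695·(0.01821 + 0.09011·e^(−0.04·17.0)) = 0.9384
sugar = (2.7 − 0.9384)·4.0·24.7

174.0420 g


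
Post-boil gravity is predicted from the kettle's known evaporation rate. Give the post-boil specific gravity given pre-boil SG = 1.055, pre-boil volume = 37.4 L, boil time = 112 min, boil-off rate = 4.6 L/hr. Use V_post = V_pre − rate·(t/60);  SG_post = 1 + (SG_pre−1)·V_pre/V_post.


V_post = 37.4 − 4.6·(112/60) = 28.8133
SG_post = 1 + (1.055 − 1)·37.4/28.8133

1.0714


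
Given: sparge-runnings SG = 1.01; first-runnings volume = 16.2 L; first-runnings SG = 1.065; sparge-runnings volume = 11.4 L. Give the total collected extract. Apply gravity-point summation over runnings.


total = Σ (SG_i − 1)·1000·V_i
first = (1.065 − 1)·1000·16.2 = 1053.0000
sparge = (1.01 − 1)·1000·11.4 = 114.0000
total = 1053.0000 + 114.0000

1167.0000 gravity·L


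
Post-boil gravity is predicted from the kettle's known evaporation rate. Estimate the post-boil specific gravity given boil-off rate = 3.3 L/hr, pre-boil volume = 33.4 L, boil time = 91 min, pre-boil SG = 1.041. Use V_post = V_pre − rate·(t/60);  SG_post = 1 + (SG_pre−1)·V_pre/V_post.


V_post = 33.4 − 3.3·(91/60) = 28.3950
SG_post = 1 + (1.041 − 1)·33.4/28.3950

1.0482
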